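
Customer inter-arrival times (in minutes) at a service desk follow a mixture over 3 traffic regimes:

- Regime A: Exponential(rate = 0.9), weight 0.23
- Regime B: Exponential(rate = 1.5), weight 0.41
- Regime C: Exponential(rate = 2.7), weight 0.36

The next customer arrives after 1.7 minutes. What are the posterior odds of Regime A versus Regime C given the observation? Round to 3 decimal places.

The posterior odds equal the prior odds times the likelihood ratio: (w_i/w_j)·(f_i(x)/f_j(x)).
Evaluate each component's likelihood at the observed value:
  L_A = 0.194882
  L_B = 0.117122
  L_C = 0.0274127
Posterior odds = (w_A·L_A) / (w_C·L_C) = (0.23·0.194882) / (0.36·0.0274127) = 0.0448229 / 0.00986858 ≈ 4.542

4.542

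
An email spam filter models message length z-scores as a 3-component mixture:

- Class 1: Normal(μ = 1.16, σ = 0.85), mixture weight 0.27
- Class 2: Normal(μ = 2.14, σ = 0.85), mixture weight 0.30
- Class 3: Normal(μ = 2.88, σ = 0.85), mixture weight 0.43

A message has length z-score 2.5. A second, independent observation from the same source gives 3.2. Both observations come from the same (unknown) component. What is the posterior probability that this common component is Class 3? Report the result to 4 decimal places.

The responsibility of component k is w_k f_k(x) divided by Σ_j w_j f_j(x).
Since both observations come from the same component, the likelihood for component k is f_k(x₁)·f_k(x₂).
  f_1 = [(1/(0.85·√(2π)))·exp(−(2.5−1.16)²/(2·0.85²)) = 0.469344·exp(-1.24263) = 0.135464] × [0.0263465] = 0.003569
  f_2 = [(1/(0.85·√(2π)))·exp(−(2.5−2.14)²/(2·0.85²)) = 0.469344·exp(-0.08969) = 0.429082] × [0.215672] = 0.0925408
  f_3 = [(1/(0.85·√(2π)))·exp(−(2.5−2.88)²/(2·0.85²)) = 0.469344·exp(-0.09993) = 0.424709] × [0.437235] = 0.185698
Weight by the priors:
  w_1·f_1 = 0.27 × 0.003569 = 0.000963631
  w_2·f_2 = 0.30 × 0.0925408 = 0.0277622
  w_3·f_3 = 0.43 × 0.185698 = 0.07985
Denominator: 0.000963631 + 0.0277622 + 0.07985 = 0.108576
P(Class 3 | data) ≈ 0.7354

0.7354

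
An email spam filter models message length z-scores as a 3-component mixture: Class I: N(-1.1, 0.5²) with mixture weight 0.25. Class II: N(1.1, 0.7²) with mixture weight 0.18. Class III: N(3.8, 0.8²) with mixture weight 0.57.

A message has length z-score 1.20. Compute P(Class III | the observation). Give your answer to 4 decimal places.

Posterior ∝ prior × likelihood, so P(k | x) ∝ π_k f_k(x); normalise over all components.
Component likelihoods at x = 1.20:
  f_I = 2.02817e-05
  f_II = 0.564132
  f_III = 0.00253631
Unnormalised posteriors:
  π_I·f_I = 0.25 × 2.02817e-05 = 5.07043e-06
  π_II·f_II = 0.18 × 0.564132 = 0.101544
  π_III·f_III = 0.57 × 0.00253631 = 0.0014457
Normaliser: 5.07043e-06 + 0.101544 + 0.0014457 = 0.102994
Responsibility of Class III: 0.0014457 / 0.102994 ≈ 0.0140

0.0140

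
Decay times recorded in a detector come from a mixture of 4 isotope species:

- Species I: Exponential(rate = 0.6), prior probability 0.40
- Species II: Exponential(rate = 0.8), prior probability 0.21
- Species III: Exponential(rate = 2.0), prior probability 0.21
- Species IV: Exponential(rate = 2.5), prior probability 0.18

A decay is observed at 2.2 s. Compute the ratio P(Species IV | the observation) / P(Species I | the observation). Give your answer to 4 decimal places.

Since P(k|x) ∝ P(Z=k) f_k(x), the posterior odds are P(Z=i) f_i(x) / (P(Z=j) f_j(x)).
Evaluate each component's likelihood at the observed value:
  f_I = 0.160281
  f_II = 0.137636
  f_III = 0.0245547
  f_IV = 0.0102169
0.00183905 / 0.0641125 ≈ 0.0287

0.0287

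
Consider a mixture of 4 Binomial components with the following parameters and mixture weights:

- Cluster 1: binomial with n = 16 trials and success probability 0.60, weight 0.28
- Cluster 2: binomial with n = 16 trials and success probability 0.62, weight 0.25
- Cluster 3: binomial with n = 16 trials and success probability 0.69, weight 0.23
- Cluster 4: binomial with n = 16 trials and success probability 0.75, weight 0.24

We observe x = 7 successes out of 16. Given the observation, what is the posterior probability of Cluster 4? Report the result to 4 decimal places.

Apply Bayes' rule: the posterior for each component is proportional to its prior times its likelihood at x.
Binomial probabilities:
  L_1 = C(16,7)·0.60^7·0.40^9 = 11440·0.0279936·0.000262144 = 0.0839508
  L_2 = C(16,7)·0.62^7·0.38^9 = 11440·0.0352161·0.000165216 = 0.0665611
  L_3 = C(16,7)·0.69^7·0.31^9 = 11440·0.0744635·2.64396e-05 = 0.0225229
  L_4 = C(16,7)·0.75^7·0.25^9 = 11440·0.133484·3.8147e-06 = 0.00582526
Prior × likelihood for each component:
  P(Z=1)·L_1 = 0.28 × 0.0839508 = 0.0235062
  P(Z=2)·L_2 = 0.25 × 0.0665611 = 0.0166403
  P(Z=3)·L_3 = 0.23 × 0.0225229 = 0.00518027
  P(Z=4)·L_4 = 0.24 × 0.00582526 = 0.00139806
Evidence: 0.0235062 + 0.0166403 + 0.00518027 + 0.00139806 = 0.0467248
So the posterior for Cluster 4 is 0.00139806 / 0.0467248 ≈ 0.0299.

0.0299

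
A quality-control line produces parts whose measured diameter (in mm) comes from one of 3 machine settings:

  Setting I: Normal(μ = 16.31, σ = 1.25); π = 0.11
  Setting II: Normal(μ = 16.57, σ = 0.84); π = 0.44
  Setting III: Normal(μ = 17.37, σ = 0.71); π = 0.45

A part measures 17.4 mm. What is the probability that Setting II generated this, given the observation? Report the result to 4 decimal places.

0.3168

P(component k | x) = π_k·f_k(x) / marginal(x), where marginal(x) = Σ_j π_j·f_j(x).
Evaluate each component's likelihood at the observed value:
  f_I = 0.218215
  f_II = 0.29149
  f_III = 0.561389
Unnormalised posteriors:
  π_I·f_I = 0.11 × 0.218215 = 0.0240037
  π_II·f_II = 0.44 × 0.29149 = 0.128255
  π_III·f_III = 0.45 × 0.561389 = 0.252625
Denominator: 0.0240037 + 0.128255 + 0.252625 = 0.404884
So the posterior for Setting II is 0.128255 / 0.404884 ≈ 0.3168.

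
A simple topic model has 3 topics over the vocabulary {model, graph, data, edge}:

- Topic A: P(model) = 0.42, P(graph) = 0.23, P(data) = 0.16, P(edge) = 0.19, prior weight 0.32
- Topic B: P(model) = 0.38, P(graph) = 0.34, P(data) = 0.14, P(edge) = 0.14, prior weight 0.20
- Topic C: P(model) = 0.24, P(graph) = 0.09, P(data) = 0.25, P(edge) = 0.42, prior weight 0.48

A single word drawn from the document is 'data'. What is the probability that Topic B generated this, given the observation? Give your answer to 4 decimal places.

0.1406

Apply Bayes' rule: the posterior for each component is proportional to its prior times its likelihood at x.
Categorical probabilities:
  f_A = P(data | comp) = 0.16
  f_B = P(data | comp) = 0.14
  f_C = P(data | comp) = 0.25
Weight by the priors:
  w_A·f_A = 0.32 × 0.16 = 0.0512
  w_B·f_B = 0.20 × 0.14 = 0.028
  w_C·f_C = 0.48 × 0.25 = 0.12
Sum: 0.0512 + 0.028 + 0.12 = 0.1992
P(Topic B | data) = 0.028 / 0.1992 ≈ 0.1406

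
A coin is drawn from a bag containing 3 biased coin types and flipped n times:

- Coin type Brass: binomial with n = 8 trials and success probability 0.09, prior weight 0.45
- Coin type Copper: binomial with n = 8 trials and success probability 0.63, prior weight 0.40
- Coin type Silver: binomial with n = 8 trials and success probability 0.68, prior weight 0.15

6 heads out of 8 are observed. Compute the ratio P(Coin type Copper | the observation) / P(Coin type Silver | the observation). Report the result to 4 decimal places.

Only the two components matter; the odds are (w_i f_i(x)) / (w_j f_j(x)).
Component likelihoods at x = 6 heads out of 8:
  L_Brass = C(8,6)·0.09^6·0.91^2 = 28·5.31441e-07·0.8281 = 1.23224e-05
  L_Copper = C(8,6)·0.63^6·0.37^2 = 28·0.0625235·0.1369 = 0.239665
  L_Silver = C(8,6)·0.68^6·0.32^2 = 28·0.0988675·0.1024 = 0.283473
Posterior odds = (w_Copper·L_Copper) / (w_Silver·L_Silver) = (0.40·0.239665) / (0.15·0.283473) = 0.095866 / 0.0425209 ≈ 2.2546

2.2546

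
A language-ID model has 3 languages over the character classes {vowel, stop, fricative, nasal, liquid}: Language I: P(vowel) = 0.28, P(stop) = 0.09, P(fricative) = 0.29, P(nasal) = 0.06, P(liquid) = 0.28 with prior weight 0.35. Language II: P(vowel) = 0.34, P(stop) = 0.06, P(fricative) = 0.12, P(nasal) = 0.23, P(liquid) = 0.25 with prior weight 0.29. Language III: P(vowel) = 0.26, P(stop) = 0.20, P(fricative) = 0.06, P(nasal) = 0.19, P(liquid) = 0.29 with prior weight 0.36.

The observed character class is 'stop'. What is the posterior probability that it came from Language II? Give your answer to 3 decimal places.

0.144

Apply Bayes' rule: the posterior for each component is proportional to its prior times its likelihood at x.
Categorical probabilities:
  f_I = P(stop | comp) = 0.09
  f_II = P(stop | comp) = 0.06
  f_III = P(stop | comp) = 0.20
Multiply by the mixture weights:
  P(Z=I)·f_I = 0.35 × 0.09 = 0.0315
  P(Z=II)·f_II = 0.29 × 0.06 = 0.0174
  P(Z=III)·f_III = 0.36 × 0.2 = 0.072
Marginal: 0.0315 + 0.0174 + 0.072 = 0.1209
P(Language II | x) = 0.0174 / 0.1209 ≈ 0.144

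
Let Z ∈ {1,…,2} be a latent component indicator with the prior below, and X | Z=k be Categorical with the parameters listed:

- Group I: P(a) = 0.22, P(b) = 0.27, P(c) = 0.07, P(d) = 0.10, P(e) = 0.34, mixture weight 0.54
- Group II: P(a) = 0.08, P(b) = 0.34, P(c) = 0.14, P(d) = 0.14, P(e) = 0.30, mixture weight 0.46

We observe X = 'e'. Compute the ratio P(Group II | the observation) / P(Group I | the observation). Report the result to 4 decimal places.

The posterior odds equal the prior odds times the likelihood ratio: (P(Z=i)/P(Z=j))·(f_i(x)/f_j(x)).
Categorical probabilities:
  L_I = 0.34
  L_II = 0.3
Posterior odds = (P(Z=II)·L_II) / (P(Z=I)·L_I) = (0.46·0.3) / (0.54·0.34) = 0.138 / 0.1836 ≈ 0.7516

0.7516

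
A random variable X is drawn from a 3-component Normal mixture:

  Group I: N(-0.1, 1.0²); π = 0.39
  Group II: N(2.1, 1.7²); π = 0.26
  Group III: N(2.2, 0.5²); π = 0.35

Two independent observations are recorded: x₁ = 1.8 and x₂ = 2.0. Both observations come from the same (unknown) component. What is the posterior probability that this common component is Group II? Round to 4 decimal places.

0.0855

Apply Bayes' rule: the posterior for each component is proportional to its prior times its likelihood at x.
Since both observations come from the same component, the likelihood for component k is f_k(x₁)·f_k(x₂).
  L_I = [0.0656158] × [0.0439836] = 0.00288602
  L_II = [0.231046] × [0.234266] = 0.0541263
  L_III = [0.579383] × [0.73654] = 0.426739
Prior × likelihood for each component:
  π_I·L_I = 0.39 × 0.00288602 = 0.00112555
  π_II·L_II = 0.26 × 0.0541263 = 0.0140728
  π_III·L_III = 0.35 × 0.426739 = 0.149359
Normaliser: 0.00112555 + 0.0140728 + 0.149359 = 0.164557
P(Group II | x₁, x₂) ≈ 0.0855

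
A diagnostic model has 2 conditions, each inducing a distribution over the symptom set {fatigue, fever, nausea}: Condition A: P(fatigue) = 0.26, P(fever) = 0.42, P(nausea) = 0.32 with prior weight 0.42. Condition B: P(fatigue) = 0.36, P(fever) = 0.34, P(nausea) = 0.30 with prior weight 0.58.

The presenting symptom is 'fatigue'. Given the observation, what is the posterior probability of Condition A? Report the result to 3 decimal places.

0.343

Apply Bayes' rule: the posterior for each component is proportional to its prior times its likelihood at x.
Categorical probabilities:
  f_A = 0.26
  f_B = 0.36
Unnormalised posteriors:
  π_A·f_A = 0.42 × 0.26 = 0.1092
  π_B·f_B = 0.58 × 0.36 = 0.2088
Denominator: 0.1092 + 0.2088 = 0.318
P(Condition A | the observation) ≈ 0.343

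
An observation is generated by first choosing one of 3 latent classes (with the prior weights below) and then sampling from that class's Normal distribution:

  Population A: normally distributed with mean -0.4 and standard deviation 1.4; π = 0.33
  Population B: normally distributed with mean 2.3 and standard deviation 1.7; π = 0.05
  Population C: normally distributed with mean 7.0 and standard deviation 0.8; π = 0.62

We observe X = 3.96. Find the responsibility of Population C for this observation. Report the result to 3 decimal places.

0.027

The responsibility of component k is w_k f_k(x) divided by Σ_j w_j f_j(x).
Evaluate each component's likelihood at the observed value:
  p_A = 0.00223213
  p_B = 0.145684
  p_C = 0.000364934
Unnormalised posteriors:
  w_A·p_A = 0.33 × 0.00223213 = 0.000736603
  w_B·p_B = 0.05 × 0.145684 = 0.00728421
  w_C·p_C = 0.62 × 0.000364934 = 0.000226259
Sum: 0.000736603 + 0.00728421 + 0.000226259 = 0.00824707
P(Population C | x) ≈ 0.027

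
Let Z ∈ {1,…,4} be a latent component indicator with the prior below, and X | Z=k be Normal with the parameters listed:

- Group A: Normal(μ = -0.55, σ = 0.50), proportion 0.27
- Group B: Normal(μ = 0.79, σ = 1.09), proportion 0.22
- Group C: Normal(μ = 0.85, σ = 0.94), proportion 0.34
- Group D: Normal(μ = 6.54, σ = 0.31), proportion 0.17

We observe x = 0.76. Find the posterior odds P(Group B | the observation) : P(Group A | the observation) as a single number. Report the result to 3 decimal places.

Since P(k|x) ∝ π_k f_k(x), the posterior odds are π_i f_i(x) / (π_j f_j(x)).
Normal densities:
  f_A = (1/(0.50·√(2π)))·exp(−(0.76−-0.55)²/(2·0.50²)) = 0.797885·exp(-3.43220) = 0.0257843
  f_B = (1/(1.09·√(2π)))·exp(−(0.76−0.79)²/(2·1.09²)) = 0.366002·exp(-0.00038) = 0.365863
  f_C = (1/(0.94·√(2π)))·exp(−(0.76−0.85)²/(2·0.94²)) = 0.424407·exp(-0.00458) = 0.422466
  f_D = (1/(0.31·√(2π)))·exp(−(0.76−6.54)²/(2·0.31²)) = 1.286911·exp(-173.82102) = 4.16906e-76
0.08049 / 0.00696175 ≈ 11.562

11.562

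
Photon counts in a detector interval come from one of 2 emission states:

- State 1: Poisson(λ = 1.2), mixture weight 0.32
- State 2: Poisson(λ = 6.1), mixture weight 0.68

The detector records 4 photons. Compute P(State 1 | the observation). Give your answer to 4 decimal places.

The responsibility of component k is π_k f_k(x) divided by Σ_j π_j f_j(x).
Poisson probabilities:
  L_1 = e^(−1.2)·1.2^4/4! = 0.0260232
  L_2 = e^(−6.1)·6.1^4/4! = 0.129393
Multiply by the mixture weights:
  π_1·L_1 = 0.32 × 0.0260232 = 0.00832742
  π_2·L_2 = 0.68 × 0.129393 = 0.0879874
Evidence: 0.00832742 + 0.0879874 = 0.0963149
P(State 1 | the observation) ≈ 0.0865

0.0865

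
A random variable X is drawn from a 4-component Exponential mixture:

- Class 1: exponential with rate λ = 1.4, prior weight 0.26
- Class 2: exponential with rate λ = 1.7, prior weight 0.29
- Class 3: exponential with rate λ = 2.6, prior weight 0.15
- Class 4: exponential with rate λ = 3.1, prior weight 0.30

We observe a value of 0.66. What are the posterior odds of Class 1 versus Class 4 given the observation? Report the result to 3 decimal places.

Only the two components matter; the odds are (P(Z=i) f_i(x)) / (P(Z=j) f_j(x)).
Evaluate each component's likelihood at the observed value:
  L_1 = 1.4·e^(−1.4·0.66) = 1.4·e^(−0.9240) = 0.555699
  L_2 = 1.7·e^(−1.7·0.66) = 1.7·e^(−1.1220) = 0.553567
  L_3 = 2.6·e^(−2.6·0.66) = 2.6·e^(−1.7160) = 0.467438
  L_4 = 3.1·e^(−3.1·0.66) = 3.1·e^(−2.0460) = 0.400678
0.144482 / 0.120203 ≈ 1.202

1.202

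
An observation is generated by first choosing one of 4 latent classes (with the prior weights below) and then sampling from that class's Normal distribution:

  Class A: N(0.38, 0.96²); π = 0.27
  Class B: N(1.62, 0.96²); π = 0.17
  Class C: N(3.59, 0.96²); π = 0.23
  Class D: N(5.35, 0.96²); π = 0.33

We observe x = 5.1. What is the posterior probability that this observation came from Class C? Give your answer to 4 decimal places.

Posterior ∝ prior × likelihood, so P(k | x) ∝ P(Z=k) f_k(x); normalise over all components.
Normal densities:
  f_A = (1/(0.96·√(2π)))·exp(−(5.1−0.38)²/(2·0.96²)) = 0.415565·exp(-12.08681) = 2.34102e-06
  f_B = (1/(0.96·√(2π)))·exp(−(5.1−1.62)²/(2·0.96²)) = 0.415565·exp(-6.57031) = 0.000582356
  f_C = (1/(0.96·√(2π)))·exp(−(5.1−3.59)²/(2·0.96²)) = 0.415565·exp(-1.23703) = 0.120615
  f_D = (1/(0.96·√(2π)))·exp(−(5.1−5.35)²/(2·0.96²)) = 0.415565·exp(-0.03391) = 0.40171
Prior × likelihood for each component:
  P(Z=A)·f_A = 0.27 × 2.34102e-06 = 6.32076e-07
  P(Z=B)·f_B = 0.17 × 0.000582356 = 9.90005e-05
  P(Z=C)·f_C = 0.23 × 0.120615 = 0.0277415
  P(Z=D)·f_D = 0.33 × 0.40171 = 0.132564
Sum: 6.32076e-07 + 9.90005e-05 + 0.0277415 + 0.132564 = 0.160405
P(Class C | the observation) ≈ 0.1729

0.1729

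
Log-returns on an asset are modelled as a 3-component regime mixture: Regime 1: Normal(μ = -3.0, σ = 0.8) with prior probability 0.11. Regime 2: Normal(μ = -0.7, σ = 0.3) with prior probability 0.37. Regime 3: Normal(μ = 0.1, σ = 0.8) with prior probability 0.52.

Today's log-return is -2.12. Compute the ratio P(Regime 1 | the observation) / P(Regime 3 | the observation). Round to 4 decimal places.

Posterior odds = (P(Z=i) f_i(x)) / (P(Z=j) f_j(x)); the normalising sum cancels.
Normal densities:
  p_1 = (1/(0.8·√(2π)))·exp(−(-2.12−-3.0)²/(2·0.8²)) = 0.498678·exp(-0.60500) = 0.272315
  p_2 = (1/(0.3·√(2π)))·exp(−(-2.12−-0.7)²/(2·0.3²)) = 1.329808·exp(-11.20222) = 1.81437e-05
  p_3 = (1/(0.8·√(2π)))·exp(−(-2.12−0.1)²/(2·0.8²)) = 0.498678·exp(-3.85031) = 0.0106084
Posterior odds = (P(Z=1)·p_1) / (P(Z=3)·p_3) = (0.11·0.272315) / (0.52·0.0106084) = 0.0299547 / 0.00551638 ≈ 5.4301

5.4301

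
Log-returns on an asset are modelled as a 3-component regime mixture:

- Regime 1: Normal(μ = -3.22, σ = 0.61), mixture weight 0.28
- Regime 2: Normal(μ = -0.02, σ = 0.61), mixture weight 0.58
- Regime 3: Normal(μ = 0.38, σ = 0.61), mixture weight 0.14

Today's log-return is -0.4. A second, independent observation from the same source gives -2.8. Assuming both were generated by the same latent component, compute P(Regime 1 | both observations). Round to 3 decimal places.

0.254

The responsibility of component k is w_k f_k(x) divided by Σ_j w_j f_j(x).
Since both observations come from the same component, the likelihood for component k is f_k(x₁)·f_k(x₂).
  p_1 = [1.49548e-05] × [0.515986] = 7.71646e-06
  p_2 = [0.538657] × [2.02069e-05] = 1.08846e-05
  p_3 = [0.288759] × [8.2085e-07] = 2.37028e-07
Weight by the priors:
  w_1·p_1 = 0.28 × 7.71646e-06 = 2.16061e-06
  w_2·p_2 = 0.58 × 1.08846e-05 = 6.31307e-06
  w_3·p_3 = 0.14 × 2.37028e-07 = 3.31839e-08
Denominator: 2.16061e-06 + 6.31307e-06 + 3.31839e-08 = 8.50686e-06
So the posterior for Regime 1 is 2.16061e-06 / 8.50686e-06 ≈ 0.254.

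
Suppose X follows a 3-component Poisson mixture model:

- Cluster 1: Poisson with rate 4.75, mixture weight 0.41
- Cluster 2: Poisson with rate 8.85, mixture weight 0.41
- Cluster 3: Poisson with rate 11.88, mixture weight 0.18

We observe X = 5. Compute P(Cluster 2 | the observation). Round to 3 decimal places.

0.265

The responsibility of component k is π_k f_k(x) divided by Σ_j π_j f_j(x).
Evaluate each component's likelihood at the observed value:
  L_1 = 0.174336
  L_2 = 0.0648678
  L_3 = 0.013661
Prior × likelihood for each component:
  π_1·L_1 = 0.41 × 0.174336 = 0.0714779
  π_2·L_2 = 0.41 × 0.0648678 = 0.0265958
  π_3·L_3 = 0.18 × 0.013661 = 0.00245898
Normaliser: 0.0714779 + 0.0265958 + 0.00245898 = 0.100533
So the posterior for Cluster 2 is 0.0265958 / 0.100533 ≈ 0.265.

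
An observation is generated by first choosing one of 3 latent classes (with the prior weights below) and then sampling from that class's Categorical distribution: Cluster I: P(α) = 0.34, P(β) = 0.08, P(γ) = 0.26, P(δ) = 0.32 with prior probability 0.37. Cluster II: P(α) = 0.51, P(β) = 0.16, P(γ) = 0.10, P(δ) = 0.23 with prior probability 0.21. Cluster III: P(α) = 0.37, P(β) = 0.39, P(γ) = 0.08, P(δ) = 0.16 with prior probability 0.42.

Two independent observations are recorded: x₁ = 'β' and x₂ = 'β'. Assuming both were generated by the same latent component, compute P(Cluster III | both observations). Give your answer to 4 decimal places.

P(component k | x) = w_k·f_k(x) / marginal(x), where marginal(x) = Σ_j w_j·f_j(x).
Since both observations come from the same component, the likelihood for component k is f_k(x₁)·f_k(x₂).
  f_I = [P(β | comp) = 0.08] × [0.08] = 0.0064
  f_II = [P(β | comp) = 0.16] × [0.16] = 0.0256
  f_III = [P(β | comp) = 0.39] × [0.39] = 0.1521
Prior × likelihood for each component:
  w_I·f_I = 0.37 × 0.0064 = 0.002368
  w_II·f_II = 0.21 × 0.0256 = 0.005376
  w_III·f_III = 0.42 × 0.1521 = 0.063882
Marginal: 0.002368 + 0.005376 + 0.063882 = 0.071626
So the posterior for Cluster III is 0.063882 / 0.071626 ≈ 0.8919.

0.8919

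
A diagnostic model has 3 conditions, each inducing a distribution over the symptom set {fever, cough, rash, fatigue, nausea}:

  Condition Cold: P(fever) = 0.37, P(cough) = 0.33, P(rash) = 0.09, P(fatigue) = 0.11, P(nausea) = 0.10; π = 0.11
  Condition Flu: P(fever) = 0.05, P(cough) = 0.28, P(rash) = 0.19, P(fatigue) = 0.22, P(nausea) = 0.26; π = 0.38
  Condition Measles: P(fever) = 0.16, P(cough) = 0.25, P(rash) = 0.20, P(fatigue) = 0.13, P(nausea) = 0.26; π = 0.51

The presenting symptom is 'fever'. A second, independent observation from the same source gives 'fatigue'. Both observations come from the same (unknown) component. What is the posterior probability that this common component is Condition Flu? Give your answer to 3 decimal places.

Posterior ∝ prior × likelihood, so P(k | x) ∝ π_k f_k(x); normalise over all components.
Since both observations come from the same component, the likelihood for component k is f_k(x₁)·f_k(x₂).
  f_Cold = [0.37] × [0.11] = 0.0407
  f_Flu = [0.05] × [0.22] = 0.011
  f_Measles = [0.16] × [0.13] = 0.0208
Prior × likelihood for each component:
  π_Cold·f_Cold = 0.11 × 0.0407 = 0.004477
  π_Flu·f_Flu = 0.38 × 0.011 = 0.00418
  π_Measles·f_Measles = 0.51 × 0.0208 = 0.010608
Marginal: 0.004477 + 0.00418 + 0.010608 = 0.019265
P(Condition Flu | x₁,x₂) ≈ 0.217

0.217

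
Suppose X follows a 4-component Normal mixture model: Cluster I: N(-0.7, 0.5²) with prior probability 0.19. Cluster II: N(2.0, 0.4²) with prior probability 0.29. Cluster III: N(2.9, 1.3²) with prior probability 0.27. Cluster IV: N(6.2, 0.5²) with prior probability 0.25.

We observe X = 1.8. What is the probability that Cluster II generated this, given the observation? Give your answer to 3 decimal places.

0.815

P(component k | x) = P(Z=k)·f_k(x) / marginal(x), where marginal(x) = Σ_j P(Z=j)·f_j(x).
Normal densities:
  L_I = 2.97344e-06
  L_II = 0.880163
  L_III = 0.214533
  L_IV = 1.21915e-17
Multiply by the mixture weights:
  P(Z=I)·L_I = 0.19 × 2.97344e-06 = 5.64953e-07
  P(Z=II)·L_II = 0.29 × 0.880163 = 0.255247
  P(Z=III)·L_III = 0.27 × 0.214533 = 0.057924
  P(Z=IV)·L_IV = 0.25 × 1.21915e-17 = 3.04788e-18
Normaliser: 5.64953e-07 + 0.255247 + 0.057924 + 3.04788e-18 = 0.313172
Responsibility of Cluster II: 0.255247 / 0.313172 ≈ 0.815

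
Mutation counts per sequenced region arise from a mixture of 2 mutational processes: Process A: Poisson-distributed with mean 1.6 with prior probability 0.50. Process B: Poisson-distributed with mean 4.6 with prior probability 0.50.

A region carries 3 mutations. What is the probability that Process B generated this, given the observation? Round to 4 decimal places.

0.5419

Apply Bayes' rule: the posterior for each component is proportional to its prior times its likelihood at x.
Evaluate each component's likelihood at the observed value:
  L_A = 0.137828
  L_B = 0.163068
Unnormalised posteriors:
  P(Z=A)·L_A = 0.50 × 0.137828 = 0.068914
  P(Z=B)·L_B = 0.50 × 0.163068 = 0.0815338
Sum: 0.068914 + 0.0815338 = 0.150448
P(Process B | data) ≈ 0.5419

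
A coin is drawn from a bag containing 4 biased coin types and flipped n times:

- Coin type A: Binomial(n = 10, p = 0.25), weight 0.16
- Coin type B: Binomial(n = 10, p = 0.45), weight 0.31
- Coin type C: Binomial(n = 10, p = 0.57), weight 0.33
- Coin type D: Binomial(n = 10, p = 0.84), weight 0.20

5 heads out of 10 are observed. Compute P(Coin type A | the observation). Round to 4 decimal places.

0.0593

Posterior ∝ prior × likelihood, so P(k | x) ∝ π_k f_k(x); normalise over all components.
Binomial probabilities:
  f_A = 0.0583992
  f_B = 0.234033
  f_C = 0.222904
  f_D = 0.0110509
Weight by the priors:
  π_A·f_A = 0.16 × 0.0583992 = 0.00934387
  π_B·f_B = 0.31 × 0.234033 = 0.0725501
  π_C·f_C = 0.33 × 0.222904 = 0.0735582
  π_D·f_D = 0.20 × 0.0110509 = 0.00221018
Marginal: 0.00934387 + 0.0725501 + 0.0735582 + 0.00221018 = 0.157662
P(Coin type A | 5 heads out of 10) ≈ 0.0593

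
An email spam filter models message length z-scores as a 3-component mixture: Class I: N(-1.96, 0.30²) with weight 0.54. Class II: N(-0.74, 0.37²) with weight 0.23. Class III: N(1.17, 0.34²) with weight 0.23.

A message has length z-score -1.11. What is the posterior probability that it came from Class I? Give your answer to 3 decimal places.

Apply Bayes' rule: the posterior for each component is proportional to its prior times its likelihood at x.
Evaluate each component's likelihood at the observed value:
  L_I = (1/(0.30·√(2π)))·exp(−(-1.11−-1.96)²/(2·0.30²)) = 1.329808·exp(-4.01389) = 0.0240203
  L_II = (1/(0.37·√(2π)))·exp(−(-1.11−-0.74)²/(2·0.37²)) = 1.078222·exp(-0.50000) = 0.653975
  L_III = (1/(0.34·√(2π)))·exp(−(-1.11−1.17)²/(2·0.34²)) = 1.173360·exp(-22.48443) = 2.01636e-10
Unnormalised posteriors:
  π_I·L_I = 0.54 × 0.0240203 = 0.012971
  π_II·L_II = 0.23 × 0.653975 = 0.150414
  π_III·L_III = 0.23 × 2.01636e-10 = 4.63762e-11
Normaliser: 0.012971 + 0.150414 + 4.63762e-11 = 0.163385
P(Class I | x) ≈ 0.079

0.079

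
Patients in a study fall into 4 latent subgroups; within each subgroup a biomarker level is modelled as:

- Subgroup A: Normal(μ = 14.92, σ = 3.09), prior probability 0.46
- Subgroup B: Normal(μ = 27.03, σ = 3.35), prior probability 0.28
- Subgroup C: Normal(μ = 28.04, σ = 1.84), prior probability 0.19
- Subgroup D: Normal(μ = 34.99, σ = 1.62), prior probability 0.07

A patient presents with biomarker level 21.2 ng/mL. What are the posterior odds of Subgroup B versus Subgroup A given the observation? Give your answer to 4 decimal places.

Only the two components matter; the odds are (P(Z=i) f_i(x)) / (P(Z=j) f_j(x)).
Evaluate each component's likelihood at the observed value:
  p_A = (1/(3.09·√(2π)))·exp(−(21.2−14.92)²/(2·3.09²)) = 0.129108·exp(-2.06525) = 0.0163691
  p_B = (1/(3.35·√(2π)))·exp(−(21.2−27.03)²/(2·3.35²)) = 0.119087·exp(-1.51432) = 0.0261942
  p_C = (1/(1.84·√(2π)))·exp(−(21.2−28.04)²/(2·1.84²)) = 0.216816·exp(-6.90950) = 0.000216439
  p_D = (1/(1.62·√(2π)))·exp(−(21.2−34.99)²/(2·1.62²)) = 0.246261·exp(-36.23001) = 4.53837e-17
Posterior odds = (P(Z=B)·p_B) / (P(Z=A)·p_A) = (0.28·0.0261942) / (0.46·0.0163691) = 0.00733437 / 0.0075298 ≈ 0.9740

0.9740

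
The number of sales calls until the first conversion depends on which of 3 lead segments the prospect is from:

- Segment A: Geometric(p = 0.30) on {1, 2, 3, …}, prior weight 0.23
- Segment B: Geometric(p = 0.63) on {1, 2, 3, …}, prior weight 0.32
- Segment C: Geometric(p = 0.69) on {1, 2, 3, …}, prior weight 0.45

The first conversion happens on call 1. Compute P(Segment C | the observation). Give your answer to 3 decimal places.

0.534

The responsibility of component k is π_k f_k(x) divided by Σ_j π_j f_j(x).
Evaluate each component's likelihood at the observed value:
  L_A = 0.30·(1−0.30)^0 = 0.30·1 = 0.3
  L_B = 0.63·(1−0.63)^0 = 0.63·1 = 0.63
  L_C = 0.69·(1−0.69)^0 = 0.69·1 = 0.69
Unnormalised posteriors:
  π_A·L_A = 0.23 × 0.3 = 0.069
  π_B·L_B = 0.32 × 0.63 = 0.2016
  π_C·L_C = 0.45 × 0.69 = 0.3105
Denominator: 0.069 + 0.2016 + 0.3105 = 0.5811
Responsibility of Segment C: 0.3105 / 0.5811 ≈ 0.534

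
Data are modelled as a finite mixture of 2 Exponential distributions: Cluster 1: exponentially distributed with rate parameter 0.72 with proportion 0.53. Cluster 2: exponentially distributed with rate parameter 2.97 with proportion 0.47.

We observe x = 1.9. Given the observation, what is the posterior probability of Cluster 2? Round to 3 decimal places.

P(component k | x) = π_k·f_k(x) / marginal(x), where marginal(x) = Σ_j π_j·f_j(x).
Exponential densities:
  p_1 = 0.72·e^(−0.72·1.9) = 0.72·e^(−1.3680) = 0.183323
  p_2 = 2.97·e^(−2.97·1.9) = 2.97·e^(−5.6430) = 0.0105204
Weight by the priors:
  π_1·p_1 = 0.53 × 0.183323 = 0.0971613
  π_2·p_2 = 0.47 × 0.0105204 = 0.00494459
Denominator: 0.0971613 + 0.00494459 = 0.102106
Responsibility of Cluster 2: 0.00494459 / 0.102106 ≈ 0.048

0.048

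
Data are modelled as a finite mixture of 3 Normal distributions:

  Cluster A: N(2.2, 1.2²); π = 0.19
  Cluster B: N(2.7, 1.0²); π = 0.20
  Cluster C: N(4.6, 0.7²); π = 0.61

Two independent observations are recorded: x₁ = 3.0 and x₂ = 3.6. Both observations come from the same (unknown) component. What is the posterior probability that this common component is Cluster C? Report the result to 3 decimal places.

0.154

P(component k | x) = π_k·f_k(x) / marginal(x), where marginal(x) = Σ_j π_j·f_j(x).
Since both observations come from the same component, the likelihood for component k is f_k(x₁)·f_k(x₂).
  L_A = [(1/(1.2·√(2π)))·exp(−(3.0−2.2)²/(2·1.2²)) = 0.332452·exp(-0.22222) = 0.266207] × [0.168332] = 0.0448112
  L_B = [(1/(1.0·√(2π)))·exp(−(3.0−2.7)²/(2·1.0²)) = 0.398942·exp(-0.04500) = 0.381388] × [0.266085] = 0.101482
  L_C = [(1/(0.7·√(2π)))·exp(−(3.0−4.6)²/(2·0.7²)) = 0.569918·exp(-2.61224) = 0.0418147] × [0.205426] = 0.0085898
Weight by the priors:
  π_A·L_A = 0.19 × 0.0448112 = 0.00851412
  π_B·L_B = 0.20 × 0.101482 = 0.0202963
  π_C·L_C = 0.61 × 0.0085898 = 0.00523978
Normaliser: 0.00851412 + 0.0202963 + 0.00523978 = 0.0340502
Responsibility of Cluster C: 0.00523978 / 0.0340502 ≈ 0.154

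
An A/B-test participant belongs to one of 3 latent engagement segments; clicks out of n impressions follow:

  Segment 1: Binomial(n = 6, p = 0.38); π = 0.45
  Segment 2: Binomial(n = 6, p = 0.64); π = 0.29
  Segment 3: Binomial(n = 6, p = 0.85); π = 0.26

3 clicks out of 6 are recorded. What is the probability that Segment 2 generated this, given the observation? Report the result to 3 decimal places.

Posterior ∝ prior × likelihood, so P(k | x) ∝ π_k f_k(x); normalise over all components.
Evaluate each component's likelihood at the observed value:
  p_1 = 0.261551
  p_2 = 0.244612
  p_3 = 0.0414534
Prior × likelihood for each component:
  π_1·p_1 = 0.45 × 0.261551 = 0.117698
  π_2·p_2 = 0.29 × 0.244612 = 0.0709374
  π_3·p_3 = 0.26 × 0.0414534 = 0.0107779
Denominator: 0.117698 + 0.0709374 + 0.0107779 = 0.199413
So the posterior for Segment 2 is 0.0709374 / 0.199413 ≈ 0.356.

0.356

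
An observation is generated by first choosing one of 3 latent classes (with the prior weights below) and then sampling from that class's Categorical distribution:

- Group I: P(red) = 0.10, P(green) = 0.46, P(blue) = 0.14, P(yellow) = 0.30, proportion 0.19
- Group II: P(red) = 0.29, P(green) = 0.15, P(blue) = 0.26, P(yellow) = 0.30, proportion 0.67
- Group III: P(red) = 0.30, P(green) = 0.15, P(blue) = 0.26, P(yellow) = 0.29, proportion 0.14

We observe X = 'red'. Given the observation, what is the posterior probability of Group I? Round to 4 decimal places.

0.0744

The responsibility of component k is P(Z=k) f_k(x) divided by Σ_j P(Z=j) f_j(x).
Component likelihoods at x = 'red':
  f_I = 0.1
  f_II = 0.29
  f_III = 0.3
Prior × likelihood for each component:
  P(Z=I)·f_I = 0.19 × 0.1 = 0.019
  P(Z=II)·f_II = 0.67 × 0.29 = 0.1943
  P(Z=III)·f_III = 0.14 × 0.3 = 0.042
Normaliser: 0.019 + 0.1943 + 0.042 = 0.2553
Responsibility of Group I: 0.019 / 0.2553 ≈ 0.0744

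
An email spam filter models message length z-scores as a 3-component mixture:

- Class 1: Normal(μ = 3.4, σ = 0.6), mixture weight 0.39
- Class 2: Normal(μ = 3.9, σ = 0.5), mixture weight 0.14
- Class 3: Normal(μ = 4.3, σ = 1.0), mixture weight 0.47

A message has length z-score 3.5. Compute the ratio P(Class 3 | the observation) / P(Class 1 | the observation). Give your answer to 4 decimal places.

Since P(k|x) ∝ π_k f_k(x), the posterior odds are π_i f_i(x) / (π_j f_j(x)).
Normal densities:
  f_1 = 0.655733
  f_2 = 0.579383
  f_3 = 0.289692
Odds = (0.47/0.39) × (0.289692/0.655733) = 1.20513 × 0.441783 ≈ 0.5324

0.5324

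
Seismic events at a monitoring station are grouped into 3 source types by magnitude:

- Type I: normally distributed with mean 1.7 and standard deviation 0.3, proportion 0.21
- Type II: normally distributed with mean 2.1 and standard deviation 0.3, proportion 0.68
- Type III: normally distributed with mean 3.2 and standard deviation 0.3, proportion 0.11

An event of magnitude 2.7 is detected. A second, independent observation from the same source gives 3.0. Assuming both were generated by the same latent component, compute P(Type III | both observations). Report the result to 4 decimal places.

P(component k | x) = w_k·f_k(x) / marginal(x), where marginal(x) = Σ_j w_j·f_j(x).
Since both observations come from the same component, the likelihood for component k is f_k(x₁)·f_k(x₂).
  p_I = [0.00514093] × [0.000111236] = 5.71858e-07
  p_II = [0.17997] × [0.0147728] = 0.00265866
  p_III = [0.33159] × [1.06483] = 0.353086
Multiply by the mixture weights:
  w_I·p_I = 0.21 × 5.71858e-07 = 1.2009e-07
  w_II·p_II = 0.68 × 0.00265866 = 0.00180789
  w_III·p_III = 0.11 × 0.353086 = 0.0388395
Evidence: 1.2009e-07 + 0.00180789 + 0.0388395 = 0.0406475
P(Type III | x₁,x₂) ≈ 0.9555

0.9555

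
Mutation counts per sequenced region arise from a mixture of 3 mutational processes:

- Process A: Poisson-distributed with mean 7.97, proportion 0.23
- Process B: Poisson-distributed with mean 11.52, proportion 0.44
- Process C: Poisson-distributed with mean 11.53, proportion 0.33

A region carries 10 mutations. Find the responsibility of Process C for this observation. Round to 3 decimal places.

By Bayes' theorem, P(k | x) = P(Z=k) f_k(x) / Σ_j P(Z=j) f_j(x).
Poisson probabilities:
  L_A = e^(−7.97)·7.97^10/10! = 0.0985129
  L_B = e^(−11.52)·11.52^10/10! = 0.112639
  L_C = e^(−11.53)·11.53^10/10! = 0.11249
Multiply by the mixture weights:
  P(Z=A)·L_A = 0.23 × 0.0985129 = 0.022658
  P(Z=B)·L_B = 0.44 × 0.112639 = 0.0495612
  P(Z=C)·L_C = 0.33 × 0.11249 = 0.0371218
Marginal: 0.022658 + 0.0495612 + 0.0371218 = 0.109341
P(Process C | 10 mutations) ≈ 0.340

0.340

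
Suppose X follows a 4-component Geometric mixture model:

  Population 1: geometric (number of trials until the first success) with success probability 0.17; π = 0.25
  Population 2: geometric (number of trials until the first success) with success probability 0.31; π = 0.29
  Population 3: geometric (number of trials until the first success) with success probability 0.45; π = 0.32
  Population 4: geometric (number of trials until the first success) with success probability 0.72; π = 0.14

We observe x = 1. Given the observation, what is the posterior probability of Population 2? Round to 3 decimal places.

The responsibility of component k is w_k f_k(x) divided by Σ_j w_j f_j(x).
Evaluate each component's likelihood at the observed value:
  p_1 = 0.17
  p_2 = 0.31
  p_3 = 0.45
  p_4 = 0.72
Multiply by the mixture weights:
  w_1·p_1 = 0.25 × 0.17 = 0.0425
  w_2·p_2 = 0.29 × 0.31 = 0.0899
  w_3·p_3 = 0.32 × 0.45 = 0.144
  w_4·p_4 = 0.14 × 0.72 = 0.1008
Evidence: 0.0425 + 0.0899 + 0.144 + 0.1008 = 0.3772
P(Population 2 | data) ≈ 0.238

0.238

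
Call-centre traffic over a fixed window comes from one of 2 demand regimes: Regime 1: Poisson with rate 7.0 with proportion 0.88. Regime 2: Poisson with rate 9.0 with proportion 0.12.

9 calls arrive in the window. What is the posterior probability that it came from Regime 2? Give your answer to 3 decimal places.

The responsibility of component k is w_k f_k(x) divided by Σ_j w_j f_j(x).
Component likelihoods at x = 9 calls:
  L_1 = e^(−7.0)·7.0^9/9! = 0.101405
  L_2 = e^(−9.0)·9.0^9/9! = 0.131756
Unnormalised posteriors:
  w_1·L_1 = 0.88 × 0.101405 = 0.0892361
  w_2·L_2 = 0.12 × 0.131756 = 0.0158107
Normaliser: 0.0892361 + 0.0158107 = 0.105047
P(Regime 2 | x) = 0.0158107 / 0.105047 ≈ 0.151

0.151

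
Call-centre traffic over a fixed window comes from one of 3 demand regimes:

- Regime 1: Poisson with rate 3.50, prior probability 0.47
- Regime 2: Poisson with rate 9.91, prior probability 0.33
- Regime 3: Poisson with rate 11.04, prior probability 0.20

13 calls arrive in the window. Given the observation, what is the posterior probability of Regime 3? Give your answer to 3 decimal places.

0.443

The responsibility of component k is P(Z=k) f_k(x) divided by Σ_j P(Z=j) f_j(x).
Component likelihoods at x = 13 calls:
  L_1 = e^(−3.50)·3.50^13/13! = 5.73553e-05
  L_2 = e^(−9.91)·9.91^13/13! = 0.0709282
  L_3 = e^(−11.04)·11.04^13/13! = 0.0932624
Weight by the priors:
  P(Z=1)·L_1 = 0.47 × 5.73553e-05 = 2.6957e-05
  P(Z=2)·L_2 = 0.33 × 0.0709282 = 0.0234063
  P(Z=3)·L_3 = 0.20 × 0.0932624 = 0.0186525
Marginal: 2.6957e-05 + 0.0234063 + 0.0186525 = 0.0420857
So the posterior for Regime 3 is 0.0186525 / 0.0420857 ≈ 0.443.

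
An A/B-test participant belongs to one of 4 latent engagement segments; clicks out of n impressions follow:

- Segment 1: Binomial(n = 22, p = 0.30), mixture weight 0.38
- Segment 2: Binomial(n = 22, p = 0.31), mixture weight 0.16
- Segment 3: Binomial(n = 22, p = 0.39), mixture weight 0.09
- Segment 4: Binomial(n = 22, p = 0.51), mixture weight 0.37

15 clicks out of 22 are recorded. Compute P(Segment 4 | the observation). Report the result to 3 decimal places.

P(component k | x) = π_k·f_k(x) / marginal(x), where marginal(x) = Σ_j π_j·f_j(x).
Evaluate each component's likelihood at the observed value:
  f_1 = C(22,15)·0.30^15·0.70^7 = 170544·1.43489e-08·0.0823543 = 0.000201531
  f_2 = C(22,15)·0.31^15·0.69^7 = 170544·2.34653e-08·0.0744635 = 0.000297993
  f_3 = C(22,15)·0.39^15·0.61^7 = 170544·7.34462e-07·0.0314274 = 0.00393654
  f_4 = C(22,15)·0.51^15·0.49^7 = 170544·4.10726e-05·0.00678223 = 0.0475074
Unnormalised posteriors:
  π_1·f_1 = 0.38 × 0.000201531 = 7.65817e-05
  π_2·f_2 = 0.16 × 0.000297993 = 4.76788e-05
  π_3·f_3 = 0.09 × 0.00393654 = 0.000354288
  π_4·f_4 = 0.37 × 0.0475074 = 0.0175778
Denominator: 7.65817e-05 + 4.76788e-05 + 0.000354288 + 0.0175778 = 0.0180563
So the posterior for Segment 4 is 0.0175778 / 0.0180563 ≈ 0.973.

0.973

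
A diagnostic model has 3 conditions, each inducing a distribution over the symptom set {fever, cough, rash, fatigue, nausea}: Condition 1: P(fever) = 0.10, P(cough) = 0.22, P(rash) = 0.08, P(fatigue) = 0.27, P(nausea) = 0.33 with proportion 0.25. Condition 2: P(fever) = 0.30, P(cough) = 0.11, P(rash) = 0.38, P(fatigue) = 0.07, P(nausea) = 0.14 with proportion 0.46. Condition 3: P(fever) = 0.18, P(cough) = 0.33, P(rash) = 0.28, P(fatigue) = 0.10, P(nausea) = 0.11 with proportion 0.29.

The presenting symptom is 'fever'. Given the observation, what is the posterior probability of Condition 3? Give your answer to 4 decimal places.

0.2426

P(component k | x) = π_k·f_k(x) / marginal(x), where marginal(x) = Σ_j π_j·f_j(x).
Evaluate each component's likelihood at the observed value:
  p_1 = 0.1
  p_2 = 0.3
  p_3 = 0.18
Multiply by the mixture weights:
  π_1·p_1 = 0.25 × 0.1 = 0.025
  π_2·p_2 = 0.46 × 0.3 = 0.138
  π_3·p_3 = 0.29 × 0.18 = 0.0522
Denominator: 0.025 + 0.138 + 0.0522 = 0.2152
P(Condition 3 | the observation) ≈ 0.2426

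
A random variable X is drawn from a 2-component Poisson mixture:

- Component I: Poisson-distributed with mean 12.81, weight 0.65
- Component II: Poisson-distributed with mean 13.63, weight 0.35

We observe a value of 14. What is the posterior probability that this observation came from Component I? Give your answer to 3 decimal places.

0.639

Posterior ∝ prior × likelihood, so P(k | x) ∝ π_k f_k(x); normalise over all components.
Component likelihoods at x = 14:
  L_I = e^(−12.81)·12.81^14/14! = 0.100454
  L_II = e^(−13.63)·13.63^14/14! = 0.105463
Weight by the priors:
  π_I·L_I = 0.65 × 0.100454 = 0.0652951
  π_II·L_II = 0.35 × 0.105463 = 0.036912
Marginal: 0.0652951 + 0.036912 = 0.102207
So the posterior for Component I is 0.0652951 / 0.102207 ≈ 0.639.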